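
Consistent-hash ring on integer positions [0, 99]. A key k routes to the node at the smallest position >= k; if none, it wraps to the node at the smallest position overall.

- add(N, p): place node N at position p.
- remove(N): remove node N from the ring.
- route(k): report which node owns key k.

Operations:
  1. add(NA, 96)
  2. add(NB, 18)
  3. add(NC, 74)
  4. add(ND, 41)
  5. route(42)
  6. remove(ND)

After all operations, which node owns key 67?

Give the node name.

Answer: NC

Derivation:
Op 1: add NA@96 -> ring=[96:NA]
Op 2: add NB@18 -> ring=[18:NB,96:NA]
Op 3: add NC@74 -> ring=[18:NB,74:NC,96:NA]
Op 4: add ND@41 -> ring=[18:NB,41:ND,74:NC,96:NA]
Op 5: route key 42: smallest pos >= 42 is 74 -> NC
Op 6: remove ND -> ring=[18:NB,74:NC,96:NA]
Final route key 67: smallest pos >= 67 is 74 -> NC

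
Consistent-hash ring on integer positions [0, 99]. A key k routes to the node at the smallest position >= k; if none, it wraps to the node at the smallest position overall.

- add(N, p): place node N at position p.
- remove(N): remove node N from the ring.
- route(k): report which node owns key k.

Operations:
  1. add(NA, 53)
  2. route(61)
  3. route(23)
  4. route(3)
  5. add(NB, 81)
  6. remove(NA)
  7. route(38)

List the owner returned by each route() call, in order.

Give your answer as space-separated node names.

Answer: NA NA NA NB

Derivation:
Op 1: add NA@53 -> ring=[53:NA]
Op 2: route key 61: none >= 61, wrap to smallest pos 53 -> NA
Op 3: route key 23: smallest pos >= 23 is 53 -> NA
Op 4: route key 3: smallest pos >= 3 is 53 -> NA
Op 5: add NB@81 -> ring=[53:NA,81:NB]
Op 6: remove NA -> ring=[81:NB]
Op 7: route key 38: smallest pos >= 38 is 81 -> NB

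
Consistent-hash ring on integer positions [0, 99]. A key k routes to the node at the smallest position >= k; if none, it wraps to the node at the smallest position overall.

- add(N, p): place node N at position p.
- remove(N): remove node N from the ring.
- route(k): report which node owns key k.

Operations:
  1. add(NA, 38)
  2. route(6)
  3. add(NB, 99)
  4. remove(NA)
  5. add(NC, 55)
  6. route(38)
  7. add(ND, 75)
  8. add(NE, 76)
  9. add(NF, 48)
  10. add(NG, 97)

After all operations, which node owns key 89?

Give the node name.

Op 1: add NA@38 -> ring=[38:NA]
Op 2: route key 6: smallest pos >= 6 is 38 -> NA
Op 3: add NB@99 -> ring=[38:NA,99:NB]
Op 4: remove NA -> ring=[99:NB]
Op 5: add NC@55 -> ring=[55:NC,99:NB]
Op 6: route key 38: smallest pos >= 38 is 55 -> NC
Op 7: add ND@75 -> ring=[55:NC,75:ND,99:NB]
Op 8: add NE@76 -> ring=[55:NC,75:ND,76:NE,99:NB]
Op 9: add NF@48 -> ring=[48:NF,55:NC,75:ND,76:NE,99:NB]
Op 10: add NG@97 -> ring=[48:NF,55:NC,75:ND,76:NE,97:NG,99:NB]
Final route key 89: smallest pos >= 89 is 97 -> NG

Answer: NG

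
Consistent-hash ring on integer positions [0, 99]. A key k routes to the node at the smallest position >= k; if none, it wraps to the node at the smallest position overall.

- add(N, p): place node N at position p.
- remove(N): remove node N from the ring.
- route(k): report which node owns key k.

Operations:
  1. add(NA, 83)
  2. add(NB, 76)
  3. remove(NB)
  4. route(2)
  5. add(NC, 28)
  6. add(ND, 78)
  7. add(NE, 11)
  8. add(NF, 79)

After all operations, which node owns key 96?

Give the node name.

Op 1: add NA@83 -> ring=[83:NA]
Op 2: add NB@76 -> ring=[76:NB,83:NA]
Op 3: remove NB -> ring=[83:NA]
Op 4: route key 2: smallest pos >= 2 is 83 -> NA
Op 5: add NC@28 -> ring=[28:NC,83:NA]
Op 6: add ND@78 -> ring=[28:NC,78:ND,83:NA]
Op 7: add NE@11 -> ring=[11:NE,28:NC,78:ND,83:NA]
Op 8: add NF@79 -> ring=[11:NE,28:NC,78:ND,79:NF,83:NA]
Final route key 96: none >= 96, wrap to smallest pos 11 -> NE

Answer: NE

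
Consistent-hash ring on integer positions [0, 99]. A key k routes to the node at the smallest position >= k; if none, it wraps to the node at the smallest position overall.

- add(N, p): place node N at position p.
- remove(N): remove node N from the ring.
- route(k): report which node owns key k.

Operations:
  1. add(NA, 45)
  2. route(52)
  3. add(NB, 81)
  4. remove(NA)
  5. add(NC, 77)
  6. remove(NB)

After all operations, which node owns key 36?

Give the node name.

Answer: NC

Derivation:
Op 1: add NA@45 -> ring=[45:NA]
Op 2: route key 52: none >= 52, wrap to smallest pos 45 -> NA
Op 3: add NB@81 -> ring=[45:NA,81:NB]
Op 4: remove NA -> ring=[81:NB]
Op 5: add NC@77 -> ring=[77:NC,81:NB]
Op 6: remove NB -> ring=[77:NC]
Final route key 36: smallest pos >= 36 is 77 -> NC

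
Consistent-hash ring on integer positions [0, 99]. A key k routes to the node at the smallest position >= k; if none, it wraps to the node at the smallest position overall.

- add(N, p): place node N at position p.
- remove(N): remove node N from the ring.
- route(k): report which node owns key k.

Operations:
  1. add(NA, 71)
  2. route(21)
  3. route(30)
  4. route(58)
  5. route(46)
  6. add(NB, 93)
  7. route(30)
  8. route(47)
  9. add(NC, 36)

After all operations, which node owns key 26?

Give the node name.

Op 1: add NA@71 -> ring=[71:NA]
Op 2: route key 21: smallest pos >= 21 is 71 -> NA
Op 3: route key 30: smallest pos >= 30 is 71 -> NA
Op 4: route key 58: smallest pos >= 58 is 71 -> NA
Op 5: route key 46: smallest pos >= 46 is 71 -> NA
Op 6: add NB@93 -> ring=[71:NA,93:NB]
Op 7: route key 30: smallest pos >= 30 is 71 -> NA
Op 8: route key 47: smallest pos >= 47 is 71 -> NA
Op 9: add NC@36 -> ring=[36:NC,71:NA,93:NB]
Final route key 26: smallest pos >= 26 is 36 -> NC

Answer: NC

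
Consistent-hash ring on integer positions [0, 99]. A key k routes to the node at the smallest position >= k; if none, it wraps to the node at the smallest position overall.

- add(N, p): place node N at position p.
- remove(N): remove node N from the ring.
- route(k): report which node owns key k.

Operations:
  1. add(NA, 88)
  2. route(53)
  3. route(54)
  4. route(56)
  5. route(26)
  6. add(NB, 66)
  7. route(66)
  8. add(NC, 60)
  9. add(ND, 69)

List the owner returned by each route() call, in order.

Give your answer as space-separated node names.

Op 1: add NA@88 -> ring=[88:NA]
Op 2: route key 53: smallest pos >= 53 is 88 -> NA
Op 3: route key 54: smallest pos >= 54 is 88 -> NA
Op 4: route key 56: smallest pos >= 56 is 88 -> NA
Op 5: route key 26: smallest pos >= 26 is 88 -> NA
Op 6: add NB@66 -> ring=[66:NB,88:NA]
Op 7: route key 66: smallest pos >= 66 is 66 -> NB
Op 8: add NC@60 -> ring=[60:NC,66:NB,88:NA]
Op 9: add ND@69 -> ring=[60:NC,66:NB,69:ND,88:NA]

Answer: NA NA NA NA NB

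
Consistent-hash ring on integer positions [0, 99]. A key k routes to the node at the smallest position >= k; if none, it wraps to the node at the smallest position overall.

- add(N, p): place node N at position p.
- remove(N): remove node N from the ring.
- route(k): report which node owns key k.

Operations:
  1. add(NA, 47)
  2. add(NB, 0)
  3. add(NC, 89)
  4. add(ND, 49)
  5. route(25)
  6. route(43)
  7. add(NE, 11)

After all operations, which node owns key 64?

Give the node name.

Answer: NC

Derivation:
Op 1: add NA@47 -> ring=[47:NA]
Op 2: add NB@0 -> ring=[0:NB,47:NA]
Op 3: add NC@89 -> ring=[0:NB,47:NA,89:NC]
Op 4: add ND@49 -> ring=[0:NB,47:NA,49:ND,89:NC]
Op 5: route key 25: smallest pos >= 25 is 47 -> NA
Op 6: route key 43: smallest pos >= 43 is 47 -> NA
Op 7: add NE@11 -> ring=[0:NB,11:NE,47:NA,49:ND,89:NC]
Final route key 64: smallest pos >= 64 is 89 -> NC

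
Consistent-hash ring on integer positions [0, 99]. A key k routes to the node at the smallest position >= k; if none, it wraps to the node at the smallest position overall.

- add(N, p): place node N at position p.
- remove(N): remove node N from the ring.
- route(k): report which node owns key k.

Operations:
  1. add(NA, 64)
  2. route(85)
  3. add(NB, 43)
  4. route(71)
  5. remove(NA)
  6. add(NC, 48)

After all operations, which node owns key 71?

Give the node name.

Op 1: add NA@64 -> ring=[64:NA]
Op 2: route key 85: none >= 85, wrap to smallest pos 64 -> NA
Op 3: add NB@43 -> ring=[43:NB,64:NA]
Op 4: route key 71: none >= 71, wrap to smallest pos 43 -> NB
Op 5: remove NA -> ring=[43:NB]
Op 6: add NC@48 -> ring=[43:NB,48:NC]
Final route key 71: none >= 71, wrap to smallest pos 43 -> NB

Answer: NB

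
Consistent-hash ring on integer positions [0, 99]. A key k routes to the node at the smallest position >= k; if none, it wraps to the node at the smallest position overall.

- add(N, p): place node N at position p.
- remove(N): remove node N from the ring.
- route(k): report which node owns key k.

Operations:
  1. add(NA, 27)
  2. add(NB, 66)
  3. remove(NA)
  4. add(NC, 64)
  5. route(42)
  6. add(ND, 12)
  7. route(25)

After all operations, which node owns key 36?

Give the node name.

Op 1: add NA@27 -> ring=[27:NA]
Op 2: add NB@66 -> ring=[27:NA,66:NB]
Op 3: remove NA -> ring=[66:NB]
Op 4: add NC@64 -> ring=[64:NC,66:NB]
Op 5: route key 42: smallest pos >= 42 is 64 -> NC
Op 6: add ND@12 -> ring=[12:ND,64:NC,66:NB]
Op 7: route key 25: smallest pos >= 25 is 64 -> NC
Final route key 36: smallest pos >= 36 is 64 -> NC

Answer: NC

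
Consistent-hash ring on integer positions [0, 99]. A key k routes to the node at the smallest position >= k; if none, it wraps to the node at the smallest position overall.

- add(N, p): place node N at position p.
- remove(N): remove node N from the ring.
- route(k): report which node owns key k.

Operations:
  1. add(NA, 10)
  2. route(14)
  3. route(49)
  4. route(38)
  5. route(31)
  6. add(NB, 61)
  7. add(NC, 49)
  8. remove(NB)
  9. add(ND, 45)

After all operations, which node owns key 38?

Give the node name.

Answer: ND

Derivation:
Op 1: add NA@10 -> ring=[10:NA]
Op 2: route key 14: none >= 14, wrap to smallest pos 10 -> NA
Op 3: route key 49: none >= 49, wrap to smallest pos 10 -> NA
Op 4: route key 38: none >= 38, wrap to smallest pos 10 -> NA
Op 5: route key 31: none >= 31, wrap to smallest pos 10 -> NA
Op 6: add NB@61 -> ring=[10:NA,61:NB]
Op 7: add NC@49 -> ring=[10:NA,49:NC,61:NB]
Op 8: remove NB -> ring=[10:NA,49:NC]
Op 9: add ND@45 -> ring=[10:NA,45:ND,49:NC]
Final route key 38: smallest pos >= 38 is 45 -> ND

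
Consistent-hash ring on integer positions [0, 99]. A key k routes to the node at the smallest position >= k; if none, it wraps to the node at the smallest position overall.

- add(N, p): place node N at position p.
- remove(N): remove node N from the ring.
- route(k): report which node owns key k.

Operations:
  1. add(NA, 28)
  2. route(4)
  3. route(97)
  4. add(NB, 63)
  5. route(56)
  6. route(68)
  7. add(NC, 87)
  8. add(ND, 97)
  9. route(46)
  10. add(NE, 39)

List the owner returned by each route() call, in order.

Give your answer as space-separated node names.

Answer: NA NA NB NA NB

Derivation:
Op 1: add NA@28 -> ring=[28:NA]
Op 2: route key 4: smallest pos >= 4 is 28 -> NA
Op 3: route key 97: none >= 97, wrap to smallest pos 28 -> NA
Op 4: add NB@63 -> ring=[28:NA,63:NB]
Op 5: route key 56: smallest pos >= 56 is 63 -> NB
Op 6: route key 68: none >= 68, wrap to smallest pos 28 -> NA
Op 7: add NC@87 -> ring=[28:NA,63:NB,87:NC]
Op 8: add ND@97 -> ring=[28:NA,63:NB,87:NC,97:ND]
Op 9: route key 46: smallest pos >= 46 is 63 -> NB
Op 10: add NE@39 -> ring=[28:NA,39:NE,63:NB,87:NC,97:ND]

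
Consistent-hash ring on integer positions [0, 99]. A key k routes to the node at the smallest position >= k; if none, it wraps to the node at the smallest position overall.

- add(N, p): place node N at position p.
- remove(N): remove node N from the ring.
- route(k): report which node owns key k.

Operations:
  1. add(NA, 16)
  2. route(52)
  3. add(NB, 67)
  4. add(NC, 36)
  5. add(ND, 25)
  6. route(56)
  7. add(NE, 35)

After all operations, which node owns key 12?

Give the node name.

Answer: NA

Derivation:
Op 1: add NA@16 -> ring=[16:NA]
Op 2: route key 52: none >= 52, wrap to smallest pos 16 -> NA
Op 3: add NB@67 -> ring=[16:NA,67:NB]
Op 4: add NC@36 -> ring=[16:NA,36:NC,67:NB]
Op 5: add ND@25 -> ring=[16:NA,25:ND,36:NC,67:NB]
Op 6: route key 56: smallest pos >= 56 is 67 -> NB
Op 7: add NE@35 -> ring=[16:NA,25:ND,35:NE,36:NC,67:NB]
Final route key 12: smallest pos >= 12 is 16 -> NA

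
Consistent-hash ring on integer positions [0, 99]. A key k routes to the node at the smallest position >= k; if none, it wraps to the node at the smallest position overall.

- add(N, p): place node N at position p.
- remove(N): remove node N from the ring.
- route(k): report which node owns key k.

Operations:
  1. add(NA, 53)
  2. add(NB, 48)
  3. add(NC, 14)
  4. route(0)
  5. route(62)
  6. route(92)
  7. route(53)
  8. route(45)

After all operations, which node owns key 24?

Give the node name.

Answer: NB

Derivation:
Op 1: add NA@53 -> ring=[53:NA]
Op 2: add NB@48 -> ring=[48:NB,53:NA]
Op 3: add NC@14 -> ring=[14:NC,48:NB,53:NA]
Op 4: route key 0: smallest pos >= 0 is 14 -> NC
Op 5: route key 62: none >= 62, wrap to smallest pos 14 -> NC
Op 6: route key 92: none >= 92, wrap to smallest pos 14 -> NC
Op 7: route key 53: smallest pos >= 53 is 53 -> NA
Op 8: route key 45: smallest pos >= 45 is 48 -> NB
Final route key 24: smallest pos >= 24 is 48 -> NB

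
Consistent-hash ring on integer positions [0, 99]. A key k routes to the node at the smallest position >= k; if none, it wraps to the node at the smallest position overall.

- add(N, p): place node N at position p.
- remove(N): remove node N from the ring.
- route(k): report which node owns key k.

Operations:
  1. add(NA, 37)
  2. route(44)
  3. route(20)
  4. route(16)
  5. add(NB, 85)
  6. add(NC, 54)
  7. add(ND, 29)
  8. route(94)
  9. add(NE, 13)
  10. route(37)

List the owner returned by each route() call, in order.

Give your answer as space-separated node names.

Op 1: add NA@37 -> ring=[37:NA]
Op 2: route key 44: none >= 44, wrap to smallest pos 37 -> NA
Op 3: route key 20: smallest pos >= 20 is 37 -> NA
Op 4: route key 16: smallest pos >= 16 is 37 -> NA
Op 5: add NB@85 -> ring=[37:NA,85:NB]
Op 6: add NC@54 -> ring=[37:NA,54:NC,85:NB]
Op 7: add ND@29 -> ring=[29:ND,37:NA,54:NC,85:NB]
Op 8: route key 94: none >= 94, wrap to smallest pos 29 -> ND
Op 9: add NE@13 -> ring=[13:NE,29:ND,37:NA,54:NC,85:NB]
Op 10: route key 37: smallest pos >= 37 is 37 -> NA

Answer: NA NA NA ND NA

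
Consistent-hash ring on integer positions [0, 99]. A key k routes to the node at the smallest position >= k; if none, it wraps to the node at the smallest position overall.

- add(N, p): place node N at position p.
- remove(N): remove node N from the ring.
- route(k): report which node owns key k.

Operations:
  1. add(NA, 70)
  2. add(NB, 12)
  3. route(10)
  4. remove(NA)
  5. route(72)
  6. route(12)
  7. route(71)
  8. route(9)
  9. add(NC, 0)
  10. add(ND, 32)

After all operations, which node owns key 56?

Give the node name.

Op 1: add NA@70 -> ring=[70:NA]
Op 2: add NB@12 -> ring=[12:NB,70:NA]
Op 3: route key 10: smallest pos >= 10 is 12 -> NB
Op 4: remove NA -> ring=[12:NB]
Op 5: route key 72: none >= 72, wrap to smallest pos 12 -> NB
Op 6: route key 12: smallest pos >= 12 is 12 -> NB
Op 7: route key 71: none >= 71, wrap to smallest pos 12 -> NB
Op 8: route key 9: smallest pos >= 9 is 12 -> NB
Op 9: add NC@0 -> ring=[0:NC,12:NB]
Op 10: add ND@32 -> ring=[0:NC,12:NB,32:ND]
Final route key 56: none >= 56, wrap to smallest pos 0 -> NC

Answer: NC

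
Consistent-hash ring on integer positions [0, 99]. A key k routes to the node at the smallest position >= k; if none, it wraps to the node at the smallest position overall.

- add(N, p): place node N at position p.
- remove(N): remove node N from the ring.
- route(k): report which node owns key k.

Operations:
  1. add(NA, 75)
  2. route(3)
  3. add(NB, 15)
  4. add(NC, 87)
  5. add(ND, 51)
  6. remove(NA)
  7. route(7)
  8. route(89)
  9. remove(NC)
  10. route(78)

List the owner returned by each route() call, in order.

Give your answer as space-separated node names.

Op 1: add NA@75 -> ring=[75:NA]
Op 2: route key 3: smallest pos >= 3 is 75 -> NA
Op 3: add NB@15 -> ring=[15:NB,75:NA]
Op 4: add NC@87 -> ring=[15:NB,75:NA,87:NC]
Op 5: add ND@51 -> ring=[15:NB,51:ND,75:NA,87:NC]
Op 6: remove NA -> ring=[15:NB,51:ND,87:NC]
Op 7: route key 7: smallest pos >= 7 is 15 -> NB
Op 8: route key 89: none >= 89, wrap to smallest pos 15 -> NB
Op 9: remove NC -> ring=[15:NB,51:ND]
Op 10: route key 78: none >= 78, wrap to smallest pos 15 -> NB

Answer: NA NB NB NB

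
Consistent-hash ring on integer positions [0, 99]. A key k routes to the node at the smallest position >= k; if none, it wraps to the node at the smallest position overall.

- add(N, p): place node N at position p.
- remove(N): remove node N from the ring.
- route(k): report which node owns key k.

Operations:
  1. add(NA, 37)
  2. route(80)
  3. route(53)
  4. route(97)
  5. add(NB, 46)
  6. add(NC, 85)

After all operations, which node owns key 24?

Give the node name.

Answer: NA

Derivation:
Op 1: add NA@37 -> ring=[37:NA]
Op 2: route key 80: none >= 80, wrap to smallest pos 37 -> NA
Op 3: route key 53: none >= 53, wrap to smallest pos 37 -> NA
Op 4: route key 97: none >= 97, wrap to smallest pos 37 -> NA
Op 5: add NB@46 -> ring=[37:NA,46:NB]
Op 6: add NC@85 -> ring=[37:NA,46:NB,85:NC]
Final route key 24: smallest pos >= 24 is 37 -> NA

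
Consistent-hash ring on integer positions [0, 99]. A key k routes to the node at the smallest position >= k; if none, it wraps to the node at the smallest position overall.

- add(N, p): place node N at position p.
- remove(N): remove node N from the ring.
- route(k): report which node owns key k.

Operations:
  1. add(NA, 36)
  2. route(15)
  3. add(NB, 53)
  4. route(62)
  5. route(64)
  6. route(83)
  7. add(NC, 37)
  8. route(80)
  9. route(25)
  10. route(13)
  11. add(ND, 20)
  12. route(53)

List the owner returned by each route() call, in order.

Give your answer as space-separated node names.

Op 1: add NA@36 -> ring=[36:NA]
Op 2: route key 15: smallest pos >= 15 is 36 -> NA
Op 3: add NB@53 -> ring=[36:NA,53:NB]
Op 4: route key 62: none >= 62, wrap to smallest pos 36 -> NA
Op 5: route key 64: none >= 64, wrap to smallest pos 36 -> NA
Op 6: route key 83: none >= 83, wrap to smallest pos 36 -> NA
Op 7: add NC@37 -> ring=[36:NA,37:NC,53:NB]
Op 8: route key 80: none >= 80, wrap to smallest pos 36 -> NA
Op 9: route key 25: smallest pos >= 25 is 36 -> NA
Op 10: route key 13: smallest pos >= 13 is 36 -> NA
Op 11: add ND@20 -> ring=[20:ND,36:NA,37:NC,53:NB]
Op 12: route key 53: smallest pos >= 53 is 53 -> NB

Answer: NA NA NA NA NA NA NA NB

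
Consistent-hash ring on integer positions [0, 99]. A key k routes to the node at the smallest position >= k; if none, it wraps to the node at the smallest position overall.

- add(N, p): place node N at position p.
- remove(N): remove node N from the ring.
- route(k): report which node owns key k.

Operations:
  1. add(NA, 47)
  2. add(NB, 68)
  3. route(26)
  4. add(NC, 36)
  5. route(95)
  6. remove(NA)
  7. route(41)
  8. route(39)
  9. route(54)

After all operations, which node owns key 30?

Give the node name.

Op 1: add NA@47 -> ring=[47:NA]
Op 2: add NB@68 -> ring=[47:NA,68:NB]
Op 3: route key 26: smallest pos >= 26 is 47 -> NA
Op 4: add NC@36 -> ring=[36:NC,47:NA,68:NB]
Op 5: route key 95: none >= 95, wrap to smallest pos 36 -> NC
Op 6: remove NA -> ring=[36:NC,68:NB]
Op 7: route key 41: smallest pos >= 41 is 68 -> NB
Op 8: route key 39: smallest pos >= 39 is 68 -> NB
Op 9: route key 54: smallest pos >= 54 is 68 -> NB
Final route key 30: smallest pos >= 30 is 36 -> NC

Answer: NC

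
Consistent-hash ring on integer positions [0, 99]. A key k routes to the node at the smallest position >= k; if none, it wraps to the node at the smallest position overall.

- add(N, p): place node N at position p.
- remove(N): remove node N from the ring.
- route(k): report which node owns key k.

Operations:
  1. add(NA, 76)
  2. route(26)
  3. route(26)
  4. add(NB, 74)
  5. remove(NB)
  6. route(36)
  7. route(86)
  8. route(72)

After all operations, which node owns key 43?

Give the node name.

Answer: NA

Derivation:
Op 1: add NA@76 -> ring=[76:NA]
Op 2: route key 26: smallest pos >= 26 is 76 -> NA
Op 3: route key 26: smallest pos >= 26 is 76 -> NA
Op 4: add NB@74 -> ring=[74:NB,76:NA]
Op 5: remove NB -> ring=[76:NA]
Op 6: route key 36: smallest pos >= 36 is 76 -> NA
Op 7: route key 86: none >= 86, wrap to smallest pos 76 -> NA
Op 8: route key 72: smallest pos >= 72 is 76 -> NA
Final route key 43: smallest pos >= 43 is 76 -> NA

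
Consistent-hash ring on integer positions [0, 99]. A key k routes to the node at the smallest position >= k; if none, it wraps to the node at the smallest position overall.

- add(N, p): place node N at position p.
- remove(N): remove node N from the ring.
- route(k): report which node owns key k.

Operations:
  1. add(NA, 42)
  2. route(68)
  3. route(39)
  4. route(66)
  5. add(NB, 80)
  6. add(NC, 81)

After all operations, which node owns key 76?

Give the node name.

Op 1: add NA@42 -> ring=[42:NA]
Op 2: route key 68: none >= 68, wrap to smallest pos 42 -> NA
Op 3: route key 39: smallest pos >= 39 is 42 -> NA
Op 4: route key 66: none >= 66, wrap to smallest pos 42 -> NA
Op 5: add NB@80 -> ring=[42:NA,80:NB]
Op 6: add NC@81 -> ring=[42:NA,80:NB,81:NC]
Final route key 76: smallest pos >= 76 is 80 -> NB

Answer: NB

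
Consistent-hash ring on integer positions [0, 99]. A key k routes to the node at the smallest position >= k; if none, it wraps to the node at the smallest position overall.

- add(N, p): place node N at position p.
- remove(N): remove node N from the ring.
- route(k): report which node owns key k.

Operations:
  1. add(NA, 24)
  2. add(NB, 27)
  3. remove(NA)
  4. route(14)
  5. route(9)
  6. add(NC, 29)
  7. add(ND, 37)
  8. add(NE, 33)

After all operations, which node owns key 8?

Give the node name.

Op 1: add NA@24 -> ring=[24:NA]
Op 2: add NB@27 -> ring=[24:NA,27:NB]
Op 3: remove NA -> ring=[27:NB]
Op 4: route key 14: smallest pos >= 14 is 27 -> NB
Op 5: route key 9: smallest pos >= 9 is 27 -> NB
Op 6: add NC@29 -> ring=[27:NB,29:NC]
Op 7: add ND@37 -> ring=[27:NB,29:NC,37:ND]
Op 8: add NE@33 -> ring=[27:NB,29:NC,33:NE,37:ND]
Final route key 8: smallest pos >= 8 is 27 -> NB

Answer: NB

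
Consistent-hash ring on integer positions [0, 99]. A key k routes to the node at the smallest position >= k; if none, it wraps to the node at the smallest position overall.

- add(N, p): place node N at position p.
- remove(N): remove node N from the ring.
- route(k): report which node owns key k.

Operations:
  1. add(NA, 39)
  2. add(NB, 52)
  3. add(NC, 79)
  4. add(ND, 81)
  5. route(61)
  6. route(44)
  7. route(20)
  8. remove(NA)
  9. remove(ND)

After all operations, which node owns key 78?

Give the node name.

Op 1: add NA@39 -> ring=[39:NA]
Op 2: add NB@52 -> ring=[39:NA,52:NB]
Op 3: add NC@79 -> ring=[39:NA,52:NB,79:NC]
Op 4: add ND@81 -> ring=[39:NA,52:NB,79:NC,81:ND]
Op 5: route key 61: smallest pos >= 61 is 79 -> NC
Op 6: route key 44: smallest pos >= 44 is 52 -> NB
Op 7: route key 20: smallest pos >= 20 is 39 -> NA
Op 8: remove NA -> ring=[52:NB,79:NC,81:ND]
Op 9: remove ND -> ring=[52:NB,79:NC]
Final route key 78: smallest pos >= 78 is 79 -> NC

Answer: NC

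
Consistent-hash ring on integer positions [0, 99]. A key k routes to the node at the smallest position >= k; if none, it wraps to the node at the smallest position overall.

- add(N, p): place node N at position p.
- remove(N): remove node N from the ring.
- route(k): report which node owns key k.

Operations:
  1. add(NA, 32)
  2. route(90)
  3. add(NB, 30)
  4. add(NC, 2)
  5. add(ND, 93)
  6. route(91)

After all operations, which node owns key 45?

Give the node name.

Op 1: add NA@32 -> ring=[32:NA]
Op 2: route key 90: none >= 90, wrap to smallest pos 32 -> NA
Op 3: add NB@30 -> ring=[30:NB,32:NA]
Op 4: add NC@2 -> ring=[2:NC,30:NB,32:NA]
Op 5: add ND@93 -> ring=[2:NC,30:NB,32:NA,93:ND]
Op 6: route key 91: smallest pos >= 91 is 93 -> ND
Final route key 45: smallest pos >= 45 is 93 -> ND

Answer: ND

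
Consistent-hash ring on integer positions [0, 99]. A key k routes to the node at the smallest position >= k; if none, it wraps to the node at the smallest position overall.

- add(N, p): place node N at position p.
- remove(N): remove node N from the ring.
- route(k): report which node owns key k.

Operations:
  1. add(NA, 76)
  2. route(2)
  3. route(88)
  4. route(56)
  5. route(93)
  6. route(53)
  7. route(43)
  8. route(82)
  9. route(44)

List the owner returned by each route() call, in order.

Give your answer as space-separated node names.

Op 1: add NA@76 -> ring=[76:NA]
Op 2: route key 2: smallest pos >= 2 is 76 -> NA
Op 3: route key 88: none >= 88, wrap to smallest pos 76 -> NA
Op 4: route key 56: smallest pos >= 56 is 76 -> NA
Op 5: route key 93: none >= 93, wrap to smallest pos 76 -> NA
Op 6: route key 53: smallest pos >= 53 is 76 -> NA
Op 7: route key 43: smallest pos >= 43 is 76 -> NA
Op 8: route key 82: none >= 82, wrap to smallest pos 76 -> NA
Op 9: route key 44: smallest pos >= 44 is 76 -> NA

Answer: NA NA NA NA NA NA NA NA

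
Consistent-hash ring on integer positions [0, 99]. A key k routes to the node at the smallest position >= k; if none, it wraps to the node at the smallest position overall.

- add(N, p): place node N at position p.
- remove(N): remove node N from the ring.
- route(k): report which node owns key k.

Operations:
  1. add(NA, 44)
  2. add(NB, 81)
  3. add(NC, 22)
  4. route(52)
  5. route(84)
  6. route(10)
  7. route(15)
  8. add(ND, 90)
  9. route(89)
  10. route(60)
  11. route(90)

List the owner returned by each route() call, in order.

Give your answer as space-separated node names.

Answer: NB NC NC NC ND NB ND

Derivation:
Op 1: add NA@44 -> ring=[44:NA]
Op 2: add NB@81 -> ring=[44:NA,81:NB]
Op 3: add NC@22 -> ring=[22:NC,44:NA,81:NB]
Op 4: route key 52: smallest pos >= 52 is 81 -> NB
Op 5: route key 84: none >= 84, wrap to smallest pos 22 -> NC
Op 6: route key 10: smallest pos >= 10 is 22 -> NC
Op 7: route key 15: smallest pos >= 15 is 22 -> NC
Op 8: add ND@90 -> ring=[22:NC,44:NA,81:NB,90:ND]
Op 9: route key 89: smallest pos >= 89 is 90 -> ND
Op 10: route key 60: smallest pos >= 60 is 81 -> NB
Op 11: route key 90: smallest pos >= 90 is 90 -> ND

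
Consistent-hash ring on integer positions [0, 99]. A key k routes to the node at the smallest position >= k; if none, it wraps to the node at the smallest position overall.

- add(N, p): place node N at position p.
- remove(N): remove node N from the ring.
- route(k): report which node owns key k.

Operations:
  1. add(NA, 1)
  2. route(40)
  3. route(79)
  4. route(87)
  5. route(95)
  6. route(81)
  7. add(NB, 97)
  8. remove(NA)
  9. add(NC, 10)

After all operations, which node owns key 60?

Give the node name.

Answer: NB

Derivation:
Op 1: add NA@1 -> ring=[1:NA]
Op 2: route key 40: none >= 40, wrap to smallest pos 1 -> NA
Op 3: route key 79: none >= 79, wrap to smallest pos 1 -> NA
Op 4: route key 87: none >= 87, wrap to smallest pos 1 -> NA
Op 5: route key 95: none >= 95, wrap to smallest pos 1 -> NA
Op 6: route key 81: none >= 81, wrap to smallest pos 1 -> NA
Op 7: add NB@97 -> ring=[1:NA,97:NB]
Op 8: remove NA -> ring=[97:NB]
Op 9: add NC@10 -> ring=[10:NC,97:NB]
Final route key 60: smallest pos >= 60 is 97 -> NB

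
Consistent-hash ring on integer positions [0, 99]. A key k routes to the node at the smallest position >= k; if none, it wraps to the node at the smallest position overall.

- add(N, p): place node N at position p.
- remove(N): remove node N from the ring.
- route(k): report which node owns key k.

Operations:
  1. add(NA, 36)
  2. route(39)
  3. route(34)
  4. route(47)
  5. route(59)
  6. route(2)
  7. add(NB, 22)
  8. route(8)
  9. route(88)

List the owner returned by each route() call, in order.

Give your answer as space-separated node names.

Answer: NA NA NA NA NA NB NB

Derivation:
Op 1: add NA@36 -> ring=[36:NA]
Op 2: route key 39: none >= 39, wrap to smallest pos 36 -> NA
Op 3: route key 34: smallest pos >= 34 is 36 -> NA
Op 4: route key 47: none >= 47, wrap to smallest pos 36 -> NA
Op 5: route key 59: none >= 59, wrap to smallest pos 36 -> NA
Op 6: route key 2: smallest pos >= 2 is 36 -> NA
Op 7: add NB@22 -> ring=[22:NB,36:NA]
Op 8: route key 8: smallest pos >= 8 is 22 -> NB
Op 9: route key 88: none >= 88, wrap to smallest pos 22 -> NB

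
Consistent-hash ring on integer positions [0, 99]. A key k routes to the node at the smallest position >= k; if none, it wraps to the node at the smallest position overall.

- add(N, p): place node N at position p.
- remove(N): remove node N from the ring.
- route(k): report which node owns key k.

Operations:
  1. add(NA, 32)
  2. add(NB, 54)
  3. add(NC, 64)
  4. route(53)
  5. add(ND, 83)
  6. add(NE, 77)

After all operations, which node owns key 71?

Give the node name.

Answer: NE

Derivation:
Op 1: add NA@32 -> ring=[32:NA]
Op 2: add NB@54 -> ring=[32:NA,54:NB]
Op 3: add NC@64 -> ring=[32:NA,54:NB,64:NC]
Op 4: route key 53: smallest pos >= 53 is 54 -> NB
Op 5: add ND@83 -> ring=[32:NA,54:NB,64:NC,83:ND]
Op 6: add NE@77 -> ring=[32:NA,54:NB,64:NC,77:NE,83:ND]
Final route key 71: smallest pos >= 71 is 77 -> NE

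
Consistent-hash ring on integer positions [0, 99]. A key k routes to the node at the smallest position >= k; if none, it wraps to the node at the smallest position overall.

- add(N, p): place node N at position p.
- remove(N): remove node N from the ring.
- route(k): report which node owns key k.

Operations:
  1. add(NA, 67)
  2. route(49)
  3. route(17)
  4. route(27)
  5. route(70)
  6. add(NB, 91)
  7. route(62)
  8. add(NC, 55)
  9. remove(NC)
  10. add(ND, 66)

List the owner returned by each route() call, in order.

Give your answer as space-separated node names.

Op 1: add NA@67 -> ring=[67:NA]
Op 2: route key 49: smallest pos >= 49 is 67 -> NA
Op 3: route key 17: smallest pos >= 17 is 67 -> NA
Op 4: route key 27: smallest pos >= 27 is 67 -> NA
Op 5: route key 70: none >= 70, wrap to smallest pos 67 -> NA
Op 6: add NB@91 -> ring=[67:NA,91:NB]
Op 7: route key 62: smallest pos >= 62 is 67 -> NA
Op 8: add NC@55 -> ring=[55:NC,67:NA,91:NB]
Op 9: remove NC -> ring=[67:NA,91:NB]
Op 10: add ND@66 -> ring=[66:ND,67:NA,91:NB]

Answer: NA NA NA NA NA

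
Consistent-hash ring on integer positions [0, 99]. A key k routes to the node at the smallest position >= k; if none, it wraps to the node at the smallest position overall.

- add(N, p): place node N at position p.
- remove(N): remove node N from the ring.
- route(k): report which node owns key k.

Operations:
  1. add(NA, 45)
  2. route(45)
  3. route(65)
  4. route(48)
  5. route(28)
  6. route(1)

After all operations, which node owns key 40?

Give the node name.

Op 1: add NA@45 -> ring=[45:NA]
Op 2: route key 45: smallest pos >= 45 is 45 -> NA
Op 3: route key 65: none >= 65, wrap to smallest pos 45 -> NA
Op 4: route key 48: none >= 48, wrap to smallest pos 45 -> NA
Op 5: route key 28: smallest pos >= 28 is 45 -> NA
Op 6: route key 1: smallest pos >= 1 is 45 -> NA
Final route key 40: smallest pos >= 40 is 45 -> NA

Answer: NA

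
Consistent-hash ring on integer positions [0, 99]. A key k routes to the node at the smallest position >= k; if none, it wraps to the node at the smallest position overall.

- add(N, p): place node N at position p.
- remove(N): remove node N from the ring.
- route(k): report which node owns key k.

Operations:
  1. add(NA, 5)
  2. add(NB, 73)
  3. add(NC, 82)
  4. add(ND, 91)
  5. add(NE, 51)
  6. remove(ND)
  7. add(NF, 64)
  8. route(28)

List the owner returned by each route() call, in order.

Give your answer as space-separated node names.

Answer: NE

Derivation:
Op 1: add NA@5 -> ring=[5:NA]
Op 2: add NB@73 -> ring=[5:NA,73:NB]
Op 3: add NC@82 -> ring=[5:NA,73:NB,82:NC]
Op 4: add ND@91 -> ring=[5:NA,73:NB,82:NC,91:ND]
Op 5: add NE@51 -> ring=[5:NA,51:NE,73:NB,82:NC,91:ND]
Op 6: remove ND -> ring=[5:NA,51:NE,73:NB,82:NC]
Op 7: add NF@64 -> ring=[5:NA,51:NE,64:NF,73:NB,82:NC]
Op 8: route key 28: smallest pos >= 28 is 51 -> NE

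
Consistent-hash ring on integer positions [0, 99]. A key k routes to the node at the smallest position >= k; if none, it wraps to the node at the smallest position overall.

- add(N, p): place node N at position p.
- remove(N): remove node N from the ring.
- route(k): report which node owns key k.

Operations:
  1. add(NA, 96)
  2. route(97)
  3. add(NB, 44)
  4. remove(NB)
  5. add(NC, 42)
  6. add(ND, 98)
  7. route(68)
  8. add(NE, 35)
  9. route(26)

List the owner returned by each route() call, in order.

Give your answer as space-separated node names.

Answer: NA NA NE

Derivation:
Op 1: add NA@96 -> ring=[96:NA]
Op 2: route key 97: none >= 97, wrap to smallest pos 96 -> NA
Op 3: add NB@44 -> ring=[44:NB,96:NA]
Op 4: remove NB -> ring=[96:NA]
Op 5: add NC@42 -> ring=[42:NC,96:NA]
Op 6: add ND@98 -> ring=[42:NC,96:NA,98:ND]
Op 7: route key 68: smallest pos >= 68 is 96 -> NA
Op 8: add NE@35 -> ring=[35:NE,42:NC,96:NA,98:ND]
Op 9: route key 26: smallest pos >= 26 is 35 -> NE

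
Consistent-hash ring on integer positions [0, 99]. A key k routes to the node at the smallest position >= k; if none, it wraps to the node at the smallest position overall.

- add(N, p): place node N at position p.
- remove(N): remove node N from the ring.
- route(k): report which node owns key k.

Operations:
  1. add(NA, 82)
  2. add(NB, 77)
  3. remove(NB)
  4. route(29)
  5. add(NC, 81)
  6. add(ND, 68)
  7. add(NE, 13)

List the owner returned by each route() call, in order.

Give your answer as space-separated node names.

Op 1: add NA@82 -> ring=[82:NA]
Op 2: add NB@77 -> ring=[77:NB,82:NA]
Op 3: remove NB -> ring=[82:NA]
Op 4: route key 29: smallest pos >= 29 is 82 -> NA
Op 5: add NC@81 -> ring=[81:NC,82:NA]
Op 6: add ND@68 -> ring=[68:ND,81:NC,82:NA]
Op 7: add NE@13 -> ring=[13:NE,68:ND,81:NC,82:NA]

Answer: NA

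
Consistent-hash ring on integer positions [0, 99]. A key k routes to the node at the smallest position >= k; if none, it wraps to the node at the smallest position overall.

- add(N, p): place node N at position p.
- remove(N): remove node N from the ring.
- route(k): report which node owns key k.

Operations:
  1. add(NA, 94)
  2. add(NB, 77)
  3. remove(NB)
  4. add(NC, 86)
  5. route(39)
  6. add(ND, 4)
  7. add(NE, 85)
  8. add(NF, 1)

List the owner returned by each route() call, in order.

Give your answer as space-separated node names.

Op 1: add NA@94 -> ring=[94:NA]
Op 2: add NB@77 -> ring=[77:NB,94:NA]
Op 3: remove NB -> ring=[94:NA]
Op 4: add NC@86 -> ring=[86:NC,94:NA]
Op 5: route key 39: smallest pos >= 39 is 86 -> NC
Op 6: add ND@4 -> ring=[4:ND,86:NC,94:NA]
Op 7: add NE@85 -> ring=[4:ND,85:NE,86:NC,94:NA]
Op 8: add NF@1 -> ring=[1:NF,4:ND,85:NE,86:NC,94:NA]

Answer: NC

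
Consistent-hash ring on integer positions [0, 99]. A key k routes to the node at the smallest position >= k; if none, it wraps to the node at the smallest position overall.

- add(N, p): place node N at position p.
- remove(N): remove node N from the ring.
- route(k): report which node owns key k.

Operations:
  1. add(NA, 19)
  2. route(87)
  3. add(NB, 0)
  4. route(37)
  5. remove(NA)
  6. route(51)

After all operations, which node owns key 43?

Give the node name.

Answer: NB

Derivation:
Op 1: add NA@19 -> ring=[19:NA]
Op 2: route key 87: none >= 87, wrap to smallest pos 19 -> NA
Op 3: add NB@0 -> ring=[0:NB,19:NA]
Op 4: route key 37: none >= 37, wrap to smallest pos 0 -> NB
Op 5: remove NA -> ring=[0:NB]
Op 6: route key 51: none >= 51, wrap to smallest pos 0 -> NB
Final route key 43: none >= 43, wrap to smallest pos 0 -> NB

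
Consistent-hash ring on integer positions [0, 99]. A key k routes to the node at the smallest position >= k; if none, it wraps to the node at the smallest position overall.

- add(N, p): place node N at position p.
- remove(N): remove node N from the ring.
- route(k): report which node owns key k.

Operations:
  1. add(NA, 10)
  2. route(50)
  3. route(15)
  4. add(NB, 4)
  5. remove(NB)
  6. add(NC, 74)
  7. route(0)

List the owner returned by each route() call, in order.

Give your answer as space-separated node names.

Answer: NA NA NA

Derivation:
Op 1: add NA@10 -> ring=[10:NA]
Op 2: route key 50: none >= 50, wrap to smallest pos 10 -> NA
Op 3: route key 15: none >= 15, wrap to smallest pos 10 -> NA
Op 4: add NB@4 -> ring=[4:NB,10:NA]
Op 5: remove NB -> ring=[10:NA]
Op 6: add NC@74 -> ring=[10:NA,74:NC]
Op 7: route key 0: smallest pos >= 0 is 10 -> NA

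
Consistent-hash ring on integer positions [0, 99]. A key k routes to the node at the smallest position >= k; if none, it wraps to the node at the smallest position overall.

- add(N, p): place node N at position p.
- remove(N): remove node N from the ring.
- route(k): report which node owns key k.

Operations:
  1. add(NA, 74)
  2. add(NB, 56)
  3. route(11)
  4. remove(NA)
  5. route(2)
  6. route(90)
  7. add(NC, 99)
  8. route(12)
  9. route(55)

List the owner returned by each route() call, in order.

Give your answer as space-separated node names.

Op 1: add NA@74 -> ring=[74:NA]
Op 2: add NB@56 -> ring=[56:NB,74:NA]
Op 3: route key 11: smallest pos >= 11 is 56 -> NB
Op 4: remove NA -> ring=[56:NB]
Op 5: route key 2: smallest pos >= 2 is 56 -> NB
Op 6: route key 90: none >= 90, wrap to smallest pos 56 -> NB
Op 7: add NC@99 -> ring=[56:NB,99:NC]
Op 8: route key 12: smallest pos >= 12 is 56 -> NB
Op 9: route key 55: smallest pos >= 55 is 56 -> NB

Answer: NB NB NB NB NB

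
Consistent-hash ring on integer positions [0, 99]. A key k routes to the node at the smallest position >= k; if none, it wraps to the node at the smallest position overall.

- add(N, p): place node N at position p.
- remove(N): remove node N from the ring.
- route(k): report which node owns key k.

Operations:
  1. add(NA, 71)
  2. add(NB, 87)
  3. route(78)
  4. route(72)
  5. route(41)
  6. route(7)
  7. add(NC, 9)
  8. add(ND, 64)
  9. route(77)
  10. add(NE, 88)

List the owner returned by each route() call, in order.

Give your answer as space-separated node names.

Answer: NB NB NA NA NB

Derivation:
Op 1: add NA@71 -> ring=[71:NA]
Op 2: add NB@87 -> ring=[71:NA,87:NB]
Op 3: route key 78: smallest pos >= 78 is 87 -> NB
Op 4: route key 72: smallest pos >= 72 is 87 -> NB
Op 5: route key 41: smallest pos >= 41 is 71 -> NA
Op 6: route key 7: smallest pos >= 7 is 71 -> NA
Op 7: add NC@9 -> ring=[9:NC,71:NA,87:NB]
Op 8: add ND@64 -> ring=[9:NC,64:ND,71:NA,87:NB]
Op 9: route key 77: smallest pos >= 77 is 87 -> NB
Op 10: add NE@88 -> ring=[9:NC,64:ND,71:NA,87:NB,88:NE]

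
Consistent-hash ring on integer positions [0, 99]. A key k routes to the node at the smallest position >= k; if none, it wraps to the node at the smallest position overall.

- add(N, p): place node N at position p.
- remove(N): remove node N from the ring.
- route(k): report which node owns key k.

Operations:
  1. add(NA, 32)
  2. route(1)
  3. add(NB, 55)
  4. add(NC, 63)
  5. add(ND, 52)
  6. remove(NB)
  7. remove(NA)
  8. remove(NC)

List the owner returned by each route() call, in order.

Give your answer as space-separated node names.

Op 1: add NA@32 -> ring=[32:NA]
Op 2: route key 1: smallest pos >= 1 is 32 -> NA
Op 3: add NB@55 -> ring=[32:NA,55:NB]
Op 4: add NC@63 -> ring=[32:NA,55:NB,63:NC]
Op 5: add ND@52 -> ring=[32:NA,52:ND,55:NB,63:NC]
Op 6: remove NB -> ring=[32:NA,52:ND,63:NC]
Op 7: remove NA -> ring=[52:ND,63:NC]
Op 8: remove NC -> ring=[52:ND]

Answer: NA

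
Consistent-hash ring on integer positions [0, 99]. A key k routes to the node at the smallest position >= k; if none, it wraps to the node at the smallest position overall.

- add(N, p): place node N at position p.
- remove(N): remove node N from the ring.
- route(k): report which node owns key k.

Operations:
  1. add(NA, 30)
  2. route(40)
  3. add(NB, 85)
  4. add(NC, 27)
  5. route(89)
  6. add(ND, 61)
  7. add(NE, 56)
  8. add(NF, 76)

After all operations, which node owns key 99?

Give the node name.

Op 1: add NA@30 -> ring=[30:NA]
Op 2: route key 40: none >= 40, wrap to smallest pos 30 -> NA
Op 3: add NB@85 -> ring=[30:NA,85:NB]
Op 4: add NC@27 -> ring=[27:NC,30:NA,85:NB]
Op 5: route key 89: none >= 89, wrap to smallest pos 27 -> NC
Op 6: add ND@61 -> ring=[27:NC,30:NA,61:ND,85:NB]
Op 7: add NE@56 -> ring=[27:NC,30:NA,56:NE,61:ND,85:NB]
Op 8: add NF@76 -> ring=[27:NC,30:NA,56:NE,61:ND,76:NF,85:NB]
Final route key 99: none >= 99, wrap to smallest pos 27 -> NC

Answer: NC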